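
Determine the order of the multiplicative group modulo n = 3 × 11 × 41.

800

φ(1353) = 1353 · (1 − 1/3) · (1 − 1/11) · (1 − 1/41)
       = 1353 · 800/1353 = 800.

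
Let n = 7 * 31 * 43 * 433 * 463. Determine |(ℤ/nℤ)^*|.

1508855040

φ(7) = 7 − 1 = 6.
φ(31) = 31 − 1 = 30.
φ(43) = 43 − 1 = 42.
φ(433) = 433 − 1 = 432.
φ(463) = 463 − 1 = 462.
φ(1870669549) = 6 × 30 × 42 × 432 × 462 = 1508855040.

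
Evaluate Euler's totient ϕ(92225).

57600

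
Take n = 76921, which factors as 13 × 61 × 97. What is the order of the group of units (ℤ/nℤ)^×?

φ(76921) = 76921 · (1 − 1/13) · (1 − 1/61) · (1 − 1/97)
       = 76921 · 69120/76921 = 69120.

69120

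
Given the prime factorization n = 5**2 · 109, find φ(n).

φ(2725) = 2725 · (1 − 1/5) · (1 − 1/109)
       = 2725 · 432/545 = 2160.

2160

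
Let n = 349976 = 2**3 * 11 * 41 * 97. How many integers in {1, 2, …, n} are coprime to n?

φ(2^3) = 2^2·(2−1) = 4·1 = 4.
φ(11) = 11 − 1 = 10.
φ(41) = 41 − 1 = 40.
φ(97) = 97 − 1 = 96.
Since φ is multiplicative, φ(349976) = 4 · 10 · 40 · 96 = 153600.

153600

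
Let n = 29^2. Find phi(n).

φ(29^2) = 29^1·(29−1) = 29·28 = 812.

812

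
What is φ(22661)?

Factor 22661: 22661 = 17 · 31 · 43.
φ(22661) = 22661 · (1 − 1/17) · (1 − 1/31) · (1 − 1/43)
       = 22661 · 20160/22661 = 20160.

20160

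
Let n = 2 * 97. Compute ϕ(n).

96

φ(2) = 2 − 1 = 1.
φ(97) = 97 − 1 = 96.
Since φ is multiplicative, φ(194) = 1 · 96 = 96.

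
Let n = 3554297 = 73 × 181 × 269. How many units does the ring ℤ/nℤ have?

φ(73) = 73 − 1 = 72.
φ(181) = 181 − 1 = 180.
φ(269) = 269 − 1 = 268.
Since φ is multiplicative, φ(3554297) = 72 · 180 · 268 = 3473280.

3473280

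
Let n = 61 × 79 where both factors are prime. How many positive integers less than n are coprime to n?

4680

φ(n) = (p − 1)(q − 1) = (61−1)(79−1) = 60·78 = 4680.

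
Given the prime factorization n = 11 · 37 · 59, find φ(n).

φ(24013) = 24013 · (1 − 1/11) · (1 − 1/37) · (1 − 1/59)
       = 24013 · 20880/24013 = 20880.

20880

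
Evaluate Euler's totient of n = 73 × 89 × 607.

φ(3943679) = 3943679 · (1 − 1/73) · (1 − 1/89) · (1 − 1/607)
       = 3943679 · 3839616/3943679 = 3839616.

3839616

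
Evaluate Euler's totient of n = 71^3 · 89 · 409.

12669444480

φ(13028318311) = 13028318311 · (1 − 1/71) · (1 − 1/89) · (1 − 1/409)
       = 13028318311 · 2513280/2584471 = 12669444480.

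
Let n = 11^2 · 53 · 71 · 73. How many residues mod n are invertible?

28828800

φ(33238579) = 33238579 · (1 − 1/11) · (1 − 1/53) · (1 − 1/71) · (1 − 1/73)
       = 33238579 · 2620800/3021689 = 28828800.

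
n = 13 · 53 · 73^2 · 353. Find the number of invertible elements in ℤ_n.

φ(13) = 13 − 1 = 12.
φ(53) = 53 − 1 = 52.
φ(73^2) = 73^2 − 73^1 = 5329 − 73 = 5256.
φ(353) = 353 − 1 = 352.
Since φ is multiplicative, φ(1296103393) = 12 · 52 · 5256 · 352 = 1154469888.

1154469888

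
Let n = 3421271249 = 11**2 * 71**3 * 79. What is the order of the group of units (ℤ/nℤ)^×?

φ(3421271249) = 3421271249 · (1 − 1/11) · (1 − 1/71) · (1 − 1/79)
       = 3421271249 · 54600/61699 = 3027624600.

3027624600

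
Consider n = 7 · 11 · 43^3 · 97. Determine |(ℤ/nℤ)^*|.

447310080

φ(593837783) = 593837783 · (1 − 1/7) · (1 − 1/11) · (1 − 1/43) · (1 − 1/97)
       = 593837783 · 241920/321167 = 447310080.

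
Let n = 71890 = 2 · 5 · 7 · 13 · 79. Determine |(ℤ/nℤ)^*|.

22464

φ(2) = 2 − 1 = 1.
φ(5) = 5 − 1 = 4.
φ(7) = 7 − 1 = 6.
φ(13) = 13 − 1 = 12.
φ(79) = 79 − 1 = 78.
Since φ is multiplicative, φ(71890) = 1 · 4 · 6 · 12 · 78 = 22464.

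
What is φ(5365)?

4032

Factor 5365: 5365 = 5 × 29 × 37.
φ(5) = 5 − 1 = 4.
φ(29) = 29 − 1 = 28.
φ(37) = 37 − 1 = 36.
Since φ is multiplicative, φ(5365) = 4 · 28 · 36 = 4032.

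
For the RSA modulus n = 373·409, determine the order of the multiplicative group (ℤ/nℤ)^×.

For distinct primes, φ(pq) = (p−1)(q−1) = 372 × 408 = 151776.

151776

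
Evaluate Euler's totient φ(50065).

50065 = 5 · 17 · 19 · 31.
φ(50065) = 50065 · (1 − 1/5) · (1 − 1/17) · (1 − 1/19) · (1 − 1/31)
       = 50065 · 34560/50065 = 34560.

34560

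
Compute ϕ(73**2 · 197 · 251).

257544000

φ(73^2) = 73^2 − 73^1 = 5329 − 73 = 5256.
φ(197) = 197 − 1 = 196.
φ(251) = 251 − 1 = 250.
Since φ is multiplicative, φ(263503063) = 5256 · 196 · 250 = 257544000.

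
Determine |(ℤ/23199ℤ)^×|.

12960

Prime factorization: 23199 = 3 × 11 × 19 × 37.
φ(23199) = 23199 · (1 − 1/3) · (1 − 1/11) · (1 − 1/19) · (1 − 1/37)
       = 23199 · 12960/23199 = 12960.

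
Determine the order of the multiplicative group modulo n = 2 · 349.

348

φ(698) = 698 · (1 − 1/2) · (1 − 1/349)
       = 698 · 348/698 = 348.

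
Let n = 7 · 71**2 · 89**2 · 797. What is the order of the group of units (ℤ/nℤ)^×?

φ(7) = 7 − 1 = 6.
φ(71^2) = 71^2 − 71^1 = 5041 − 71 = 4970.
φ(89^2) = 89^2 − 89^1 = 7921 − 89 = 7832.
φ(797) = 797 − 1 = 796.
φ(222768136619) = 6 × 4970 × 7832 × 796 = 185905991040.

185905991040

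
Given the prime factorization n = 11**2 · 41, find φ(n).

φ(11^2) = 11^2 − 11^1 = 121 − 11 = 110.
φ(41) = 41 − 1 = 40.
Since φ is multiplicative, φ(4961) = 110 · 40 = 4400.

4400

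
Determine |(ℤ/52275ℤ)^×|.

25600

Factor 52275: 52275 = 3 · 5**2 · 17 · 41.
φ(3) = 3 − 1 = 2.
φ(5^2) = 5^1·(5−1) = 5·4 = 20.
φ(17) = 17 − 1 = 16.
φ(41) = 41 − 1 = 40.
φ(52275) = 2 × 20 × 16 × 40 = 25600.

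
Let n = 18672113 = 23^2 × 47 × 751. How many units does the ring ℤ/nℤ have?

φ(23^2) = 23^2 − 23^1 = 529 − 23 = 506.
φ(47) = 47 − 1 = 46.
φ(751) = 751 − 1 = 750.
Since φ is multiplicative, φ(18672113) = 506 · 46 · 750 = 17457000.

17457000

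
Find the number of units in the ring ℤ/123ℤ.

First factor: 123 = 3 · 41.
φ(3) = 3 − 1 = 2.
φ(41) = 41 − 1 = 40.
φ(123) = 2 × 40 = 80.

80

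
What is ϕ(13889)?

12096

Factor 13889: 13889 = 17 · 19 · 43.
φ(13889) = 13889 · (1 − 1/17) · (1 − 1/19) · (1 − 1/43)
       = 13889 · 12096/13889 = 12096.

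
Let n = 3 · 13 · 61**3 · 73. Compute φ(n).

φ(3) = 3 − 1 = 2.
φ(13) = 13 − 1 = 12.
φ(61^3) = 61^3 − 61^2 = 226981 − 3721 = 223260.
φ(73) = 73 − 1 = 72.
Since φ is multiplicative, φ(646214907) = 2 · 12 · 223260 · 72 = 385793280.

385793280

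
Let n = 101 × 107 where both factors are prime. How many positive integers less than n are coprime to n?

10600

φ(101) = 101 − 1 = 100.
φ(107) = 107 − 1 = 106.
Multiply: 100 · 106 = 10600.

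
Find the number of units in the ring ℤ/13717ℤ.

11760

13717 = 11 · 29 · 43.
φ(11) = 11 − 1 = 10.
φ(29) = 29 − 1 = 28.
φ(43) = 43 − 1 = 42.
Multiply: 10 · 28 · 42 = 11760.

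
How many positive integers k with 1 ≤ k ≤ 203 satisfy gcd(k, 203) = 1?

168

Prime factorization: 203 = 7 * 29.
φ(7) = 7 − 1 = 6.
φ(29) = 29 − 1 = 28.
Multiply: 6 · 28 = 168.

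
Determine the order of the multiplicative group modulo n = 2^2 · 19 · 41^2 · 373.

φ(47652988) = 47652988 · (1 − 1/2) · (1 − 1/19) · (1 − 1/41) · (1 − 1/373)
       = 47652988 · 267840/581134 = 21962880.

21962880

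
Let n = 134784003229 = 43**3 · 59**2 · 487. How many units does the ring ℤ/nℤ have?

129152398536

φ(134784003229) = 134784003229 · (1 − 1/43) · (1 − 1/59) · (1 − 1/487)
       = 134784003229 · 1183896/1235519 = 129152398536.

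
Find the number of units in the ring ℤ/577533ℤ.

577533 = 3 × 11^2 × 37 × 43.
φ(3) = 3 − 1 = 2.
φ(11^2) = 11^2 − 11^1 = 121 − 11 = 110.
φ(37) = 37 − 1 = 36.
φ(43) = 43 − 1 = 42.
Multiply: 2 · 110 · 36 · 42 = 332640.

332640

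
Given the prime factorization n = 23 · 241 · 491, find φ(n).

φ(2721613) = 2721613 · (1 − 1/23) · (1 − 1/241) · (1 − 1/491)
       = 2721613 · 2587200/2721613 = 2587200.

2587200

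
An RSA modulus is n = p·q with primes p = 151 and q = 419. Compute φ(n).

62700

φ(151) = 151 − 1 = 150.
φ(419) = 419 − 1 = 418.
Multiply: 150 · 418 = 62700.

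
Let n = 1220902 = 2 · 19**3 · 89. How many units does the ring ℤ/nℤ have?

571824

φ(1220902) = 1220902 · (1 − 1/2) · (1 − 1/19) · (1 − 1/89)
       = 1220902 · 1584/3382 = 571824.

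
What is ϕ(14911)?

12960

Factor 14911: 14911 = 13 · 31 · 37.
φ(13) = 13 − 1 = 12.
φ(31) = 31 − 1 = 30.
φ(37) = 37 − 1 = 36.
Since φ is multiplicative, φ(14911) = 12 · 30 · 36 = 12960.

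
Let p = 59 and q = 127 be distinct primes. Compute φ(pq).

7308

φ(59) = 59 − 1 = 58.
φ(127) = 127 − 1 = 126.
Since φ is multiplicative, φ(7493) = 58 · 126 = 7308.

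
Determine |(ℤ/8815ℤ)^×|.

First factor: 8815 = 5 · 41 · 43.
φ(8815) = 8815 · (1 − 1/5) · (1 − 1/41) · (1 − 1/43)
       = 8815 · 6720/8815 = 6720.

6720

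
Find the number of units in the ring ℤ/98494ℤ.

First factor: 98494 = 2 * 11^3 * 37.
φ(98494) = 98494 · (1 − 1/2) · (1 − 1/11) · (1 − 1/37)
       = 98494 · 360/814 = 43560.

43560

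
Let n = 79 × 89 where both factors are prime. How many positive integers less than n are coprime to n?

For distinct primes, φ(pq) = (p−1)(q−1) = 78 × 88 = 6864.

6864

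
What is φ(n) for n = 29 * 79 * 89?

192192

φ(203899) = 203899 · (1 − 1/29) · (1 − 1/79) · (1 − 1/89)
       = 203899 · 192192/203899 = 192192.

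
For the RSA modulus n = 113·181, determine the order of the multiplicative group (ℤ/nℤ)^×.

20160

φ(20453) = 20453 · (1 − 1/113) · (1 − 1/181)
       = 20453 · 20160/20453 = 20160.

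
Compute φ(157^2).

24492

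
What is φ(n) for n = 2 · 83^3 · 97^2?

5260330176

φ(2) = 2 − 1 = 1.
φ(83^3) = 83^3 − 83^2 = 571787 − 6889 = 564898.
φ(97^2) = 97^1·(97−1) = 97·96 = 9312.
Multiply: 1 · 564898 · 9312 = 5260330176.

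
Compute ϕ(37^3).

49284

φ(50653) = 50653 · (1 − 1/37)
       = 50653 · 36/37 = 49284.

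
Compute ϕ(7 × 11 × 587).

φ(7) = 7 − 1 = 6.
φ(11) = 11 − 1 = 10.
φ(587) = 587 − 1 = 586.
Since φ is multiplicative, φ(45199) = 6 · 10 · 586 = 35160.

35160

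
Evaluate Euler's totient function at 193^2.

φ(37249) = 37249 · (1 − 1/193)
       = 37249 · 192/193 = 37056.

37056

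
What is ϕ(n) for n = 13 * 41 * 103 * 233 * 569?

φ(7278344723) = 7278344723 · (1 − 1/13) · (1 − 1/41) · (1 − 1/103) · (1 − 1/233) · (1 − 1/569)
       = 7278344723 · 6451752960/7278344723 = 6451752960.

6451752960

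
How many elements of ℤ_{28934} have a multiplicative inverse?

12672

Prime factorization: 28934 = 2 · 17 · 23 · 37.
φ(2) = 2 − 1 = 1.
φ(17) = 17 − 1 = 16.
φ(23) = 23 − 1 = 22.
φ(37) = 37 − 1 = 36.
Multiply: 1 · 16 · 22 · 36 = 12672.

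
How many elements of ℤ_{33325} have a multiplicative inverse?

Prime factorization: 33325 = 5^2 × 31 × 43.
φ(5^2) = 5^1·(5−1) = 5·4 = 20.
φ(31) = 31 − 1 = 30.
φ(43) = 43 − 1 = 42.
φ(33325) = 20 × 30 × 42 = 25200.

25200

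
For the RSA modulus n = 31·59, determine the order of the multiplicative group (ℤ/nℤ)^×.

φ(n) = (p − 1)(q − 1) = (31−1)(59−1) = 30·58 = 1740.

1740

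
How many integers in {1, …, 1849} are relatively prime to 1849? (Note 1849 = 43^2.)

φ(1849) = 1849 · (1 − 1/43)
       = 1849 · 42/43 = 1806.

1806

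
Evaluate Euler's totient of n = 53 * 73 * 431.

φ(53) = 53 − 1 = 52.
φ(73) = 73 − 1 = 72.
φ(431) = 431 − 1 = 430.
Multiply: 52 · 72 · 430 = 1609920.

1609920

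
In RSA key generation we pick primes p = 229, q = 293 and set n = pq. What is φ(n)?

φ(n) = (p − 1)(q − 1) = (229−1)(293−1) = 228·292 = 66576.

66576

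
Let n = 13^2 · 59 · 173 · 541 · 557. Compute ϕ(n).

467250301440

φ(519801202271) = 519801202271 · (1 − 1/13) · (1 − 1/59) · (1 − 1/173) · (1 − 1/541) · (1 − 1/557)
       = 519801202271 · 35942330880/39984707867 = 467250301440.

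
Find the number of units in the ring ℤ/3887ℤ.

3887 = 13^2 * 23.
φ(3887) = 3887 · (1 − 1/13) · (1 − 1/23)
       = 3887 · 264/299 = 3432.

3432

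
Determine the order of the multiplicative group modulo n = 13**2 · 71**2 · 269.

φ(13^2) = 13^2 − 13^1 = 169 − 13 = 156.
φ(71^2) = 71^1·(71−1) = 71·70 = 4970.
φ(269) = 269 − 1 = 268.
Multiply: 156 · 4970 · 268 = 207785760.

207785760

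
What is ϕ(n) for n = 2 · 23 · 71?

φ(3266) = 3266 · (1 − 1/2) · (1 − 1/23) · (1 − 1/71)
       = 3266 · 1540/3266 = 1540.

1540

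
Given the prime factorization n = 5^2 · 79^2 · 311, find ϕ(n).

φ(5^2) = 5^2 − 5^1 = 25 − 5 = 20.
φ(79^2) = 79^1·(79−1) = 79·78 = 6162.
φ(311) = 311 − 1 = 310.
Since φ is multiplicative, φ(48523775) = 20 · 6162 · 310 = 38204400.

38204400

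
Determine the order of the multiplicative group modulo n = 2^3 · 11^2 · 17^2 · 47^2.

258748160

φ(617972168) = 617972168 · (1 − 1/2) · (1 − 1/11) · (1 − 1/17) · (1 − 1/47)
       = 617972168 · 7360/17578 = 258748160.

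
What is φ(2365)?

Factor 2365: 2365 = 5 × 11 × 43.
φ(5) = 5 − 1 = 4.
φ(11) = 11 − 1 = 10.
φ(43) = 43 − 1 = 42.
Since φ is multiplicative, φ(2365) = 4 · 10 · 42 = 1680.

1680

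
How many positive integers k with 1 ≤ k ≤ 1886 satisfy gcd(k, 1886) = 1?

1886 = 2 * 23 * 41.
φ(2) = 2 − 1 = 1.
φ(23) = 23 − 1 = 22.
φ(41) = 41 − 1 = 40.
φ(1886) = 1 × 22 × 40 = 880.

880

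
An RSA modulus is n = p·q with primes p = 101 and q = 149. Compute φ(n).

φ(15049) = 15049 · (1 − 1/101) · (1 − 1/149)
       = 15049 · 14800/15049 = 14800.

14800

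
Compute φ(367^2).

φ(134689) = 134689 · (1 − 1/367)
       = 134689 · 366/367 = 134322.

134322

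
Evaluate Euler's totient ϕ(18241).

16128

First factor: 18241 = 17 × 29 × 37.
φ(17) = 17 − 1 = 16.
φ(29) = 29 − 1 = 28.
φ(37) = 37 − 1 = 36.
Since φ is multiplicative, φ(18241) = 16 · 28 · 36 = 16128.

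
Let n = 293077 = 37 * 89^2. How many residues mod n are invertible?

281952

φ(293077) = 293077 · (1 − 1/37) · (1 − 1/89)
       = 293077 · 3168/3293 = 281952.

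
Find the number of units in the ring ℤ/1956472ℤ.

776160

Prime factorization: 1956472 = 2^3 × 7^3 × 23 × 31.
φ(1956472) = 1956472 · (1 − 1/2) · (1 − 1/7) · (1 − 1/23) · (1 − 1/31)
       = 1956472 · 3960/9982 = 776160.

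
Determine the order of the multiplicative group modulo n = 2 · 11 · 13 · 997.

119520

φ(2) = 2 − 1 = 1.
φ(11) = 11 − 1 = 10.
φ(13) = 13 − 1 = 12.
φ(997) = 997 − 1 = 996.
Multiply: 1 · 10 · 12 · 996 = 119520.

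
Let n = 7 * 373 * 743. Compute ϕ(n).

φ(7) = 7 − 1 = 6.
φ(373) = 373 − 1 = 372.
φ(743) = 743 − 1 = 742.
Multiply: 6 · 372 · 742 = 1656144.

1656144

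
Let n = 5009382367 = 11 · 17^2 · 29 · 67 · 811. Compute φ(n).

φ(11) = 11 − 1 = 10.
φ(17^2) = 17^2 − 17^1 = 289 − 17 = 272.
φ(29) = 29 − 1 = 28.
φ(67) = 67 − 1 = 66.
φ(811) = 811 − 1 = 810.
φ(5009382367) = 10 × 272 × 28 × 66 × 810 = 4071513600.

4071513600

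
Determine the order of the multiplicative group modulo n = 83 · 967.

79212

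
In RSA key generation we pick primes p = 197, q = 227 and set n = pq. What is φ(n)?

44296

φ(44719) = 44719 · (1 − 1/197) · (1 − 1/227)
       = 44719 · 44296/44719 = 44296.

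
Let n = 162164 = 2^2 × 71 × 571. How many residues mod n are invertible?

φ(2^2) = 2^2 − 2^1 = 4 − 2 = 2.
φ(71) = 71 − 1 = 70.
φ(571) = 571 − 1 = 570.
Since φ is multiplicative, φ(162164) = 2 · 70 · 570 = 79800.

79800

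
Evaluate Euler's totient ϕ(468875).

First factor: 468875 = 5^3 · 11^2 · 31.
φ(468875) = 468875 · (1 − 1/5) · (1 − 1/11) · (1 − 1/31)
       = 468875 · 1200/1705 = 330000.

330000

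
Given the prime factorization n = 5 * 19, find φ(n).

72

φ(5) = 5 − 1 = 4.
φ(19) = 19 − 1 = 18.
φ(95) = 4 × 18 = 72.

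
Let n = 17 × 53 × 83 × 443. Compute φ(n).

30155008

φ(17) = 17 − 1 = 16.
φ(53) = 53 − 1 = 52.
φ(83) = 83 − 1 = 82.
φ(443) = 443 − 1 = 442.
Since φ is multiplicative, φ(33128869) = 16 · 52 · 82 · 442 = 30155008.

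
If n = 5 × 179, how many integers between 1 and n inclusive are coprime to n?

φ(5) = 5 − 1 = 4.
φ(179) = 179 − 1 = 178.
φ(895) = 4 × 178 = 712.

712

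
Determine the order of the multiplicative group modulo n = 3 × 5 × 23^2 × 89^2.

φ(62853135) = 62853135 · (1 − 1/3) · (1 − 1/5) · (1 − 1/23) · (1 − 1/89)
       = 62853135 · 15488/30705 = 31703936.

31703936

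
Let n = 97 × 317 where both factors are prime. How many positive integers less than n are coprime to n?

φ(97) = 97 − 1 = 96.
φ(317) = 317 − 1 = 316.
φ(30749) = 96 × 316 = 30336.

30336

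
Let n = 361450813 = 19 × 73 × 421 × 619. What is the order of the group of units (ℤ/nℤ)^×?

336389760

φ(361450813) = 361450813 · (1 − 1/19) · (1 − 1/73) · (1 − 1/421) · (1 − 1/619)
       = 361450813 · 336389760/361450813 = 336389760.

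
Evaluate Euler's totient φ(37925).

28800

Factor 37925: 37925 = 5**2 · 37 · 41.
φ(5^2) = 5^1·(5−1) = 5·4 = 20.
φ(37) = 37 − 1 = 36.
φ(41) = 41 − 1 = 40.
Multiply: 20 · 36 · 40 = 28800.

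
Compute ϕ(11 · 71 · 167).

φ(11) = 11 − 1 = 10.
φ(71) = 71 − 1 = 70.
φ(167) = 167 − 1 = 166.
Multiply: 10 · 70 · 166 = 116200.

116200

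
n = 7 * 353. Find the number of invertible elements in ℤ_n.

2112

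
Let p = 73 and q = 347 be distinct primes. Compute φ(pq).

For distinct primes, φ(pq) = (p−1)(q−1) = 72 × 346 = 24912.

24912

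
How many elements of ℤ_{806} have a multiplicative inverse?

360

Prime factorization: 806 = 2 × 13 × 31.
φ(2) = 2 − 1 = 1.
φ(13) = 13 − 1 = 12.
φ(31) = 31 − 1 = 30.
Multiply: 1 · 12 · 30 = 360.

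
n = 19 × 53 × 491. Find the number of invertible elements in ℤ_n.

φ(494437) = 494437 · (1 − 1/19) · (1 − 1/53) · (1 − 1/491)
       = 494437 · 458640/494437 = 458640.

458640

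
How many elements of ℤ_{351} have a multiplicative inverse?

216

Prime factorization: 351 = 3^3 * 13.
φ(3^3) = 3^3 − 3^2 = 27 − 9 = 18.
φ(13) = 13 − 1 = 12.
Since φ is multiplicative, φ(351) = 18 · 12 = 216.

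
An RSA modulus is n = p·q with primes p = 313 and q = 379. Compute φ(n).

117936

φ(118627) = 118627 · (1 − 1/313) · (1 − 1/379)
       = 118627 · 117936/118627 = 117936.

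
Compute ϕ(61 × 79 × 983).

φ(4737077) = 4737077 · (1 − 1/61) · (1 − 1/79) · (1 − 1/983)
       = 4737077 · 4595760/4737077 = 4595760.

4595760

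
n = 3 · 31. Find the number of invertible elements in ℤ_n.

60

φ(93) = 93 · (1 − 1/3) · (1 − 1/31)
       = 93 · 60/93 = 60.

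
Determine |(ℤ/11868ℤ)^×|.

First factor: 11868 = 2^2 × 3 × 23 × 43.
φ(11868) = 11868 · (1 − 1/2) · (1 − 1/3) · (1 − 1/23) · (1 − 1/43)
       = 11868 · 1848/5934 = 3696.

3696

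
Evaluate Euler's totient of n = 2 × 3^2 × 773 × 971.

4493040

φ(13510494) = 13510494 · (1 − 1/2) · (1 − 1/3) · (1 − 1/773) · (1 − 1/971)
       = 13510494 · 1497680/4503498 = 4493040.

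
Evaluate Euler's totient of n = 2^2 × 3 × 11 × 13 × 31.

14400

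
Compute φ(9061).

9061 = 13 · 17 · 41.
φ(13) = 13 − 1 = 12.
φ(17) = 17 − 1 = 16.
φ(41) = 41 − 1 = 40.
Since φ is multiplicative, φ(9061) = 12 · 16 · 40 = 7680.

7680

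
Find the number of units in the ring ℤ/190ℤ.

First factor: 190 = 2 × 5 × 19.
φ(2) = 2 − 1 = 1.
φ(5) = 5 − 1 = 4.
φ(19) = 19 − 1 = 18.
Multiply: 1 · 4 · 18 = 72.

72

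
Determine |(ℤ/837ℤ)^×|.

540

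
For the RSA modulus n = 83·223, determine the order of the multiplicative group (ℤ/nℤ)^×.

18204

For distinct primes, φ(pq) = (p−1)(q−1) = 82 × 222 = 18204.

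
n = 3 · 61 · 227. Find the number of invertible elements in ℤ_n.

27120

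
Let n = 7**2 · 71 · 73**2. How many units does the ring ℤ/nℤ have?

φ(18539591) = 18539591 · (1 − 1/7) · (1 − 1/71) · (1 − 1/73)
       = 18539591 · 30240/36281 = 15452640.

15452640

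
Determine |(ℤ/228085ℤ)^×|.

147840

Factor 228085: 228085 = 5 * 11^2 * 13 * 29.
φ(5) = 5 − 1 = 4.
φ(11^2) = 11^1·(11−1) = 11·10 = 110.
φ(13) = 13 − 1 = 12.
φ(29) = 29 − 1 = 28.
Multiply: 4 · 110 · 12 · 28 = 147840.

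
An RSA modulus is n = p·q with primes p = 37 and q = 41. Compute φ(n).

1440

φ(n) = (p − 1)(q − 1) = (37−1)(41−1) = 36·40 = 1440.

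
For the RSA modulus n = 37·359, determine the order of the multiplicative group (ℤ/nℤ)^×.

For distinct primes, φ(pq) = (p−1)(q−1) = 36 × 358 = 12888.

12888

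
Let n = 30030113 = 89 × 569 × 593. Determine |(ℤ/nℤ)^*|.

29590528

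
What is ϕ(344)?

Prime factorization: 344 = 2**3 · 43.
φ(344) = 344 · (1 − 1/2) · (1 − 1/43)
       = 344 · 42/86 = 168.

168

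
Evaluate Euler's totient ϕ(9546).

3024

9546 = 2 · 3 · 37 · 43.
φ(9546) = 9546 · (1 − 1/2) · (1 − 1/3) · (1 − 1/37) · (1 − 1/43)
       = 9546 · 3024/9546 = 3024.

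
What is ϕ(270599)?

211680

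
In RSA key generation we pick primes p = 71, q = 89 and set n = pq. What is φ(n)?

6160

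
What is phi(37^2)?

1332

φ(1369) = 1369 · (1 − 1/37)
       = 1369 · 36/37 = 1332.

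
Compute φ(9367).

8064

9367 = 17 × 19 × 29.
φ(9367) = 9367 · (1 − 1/17) · (1 − 1/19) · (1 − 1/29)
       = 9367 · 8064/9367 = 8064.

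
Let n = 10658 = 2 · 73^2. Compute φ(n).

φ(10658) = 10658 · (1 − 1/2) · (1 − 1/73)
       = 10658 · 72/146 = 5256.

5256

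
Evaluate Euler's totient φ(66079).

54912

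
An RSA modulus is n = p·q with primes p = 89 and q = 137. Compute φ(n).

11968

φ(n) = (p − 1)(q − 1) = (89−1)(137−1) = 88·136 = 11968.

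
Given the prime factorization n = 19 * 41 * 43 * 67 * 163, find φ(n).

323326080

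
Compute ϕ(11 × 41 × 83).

32800

φ(37433) = 37433 · (1 − 1/11) · (1 − 1/41) · (1 − 1/83)
       = 37433 · 32800/37433 = 32800.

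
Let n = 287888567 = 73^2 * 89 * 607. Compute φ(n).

280291968

φ(287888567) = 287888567 · (1 − 1/73) · (1 − 1/89) · (1 − 1/607)
       = 287888567 · 3839616/3943679 = 280291968.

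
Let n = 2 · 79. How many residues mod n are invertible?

φ(158) = 158 · (1 − 1/2) · (1 − 1/79)
       = 158 · 78/158 = 78.

78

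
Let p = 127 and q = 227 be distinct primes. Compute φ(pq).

28476

For distinct primes, φ(pq) = (p−1)(q−1) = 126 × 226 = 28476.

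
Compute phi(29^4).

682892

φ(707281) = 707281 · (1 − 1/29)
       = 707281 · 28/29 = 682892.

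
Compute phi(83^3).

564898

φ(571787) = 571787 · (1 − 1/83)
       = 571787 · 82/83 = 564898.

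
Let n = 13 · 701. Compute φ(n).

8400

φ(13) = 13 − 1 = 12.
φ(701) = 701 − 1 = 700.
Multiply: 12 · 700 = 8400.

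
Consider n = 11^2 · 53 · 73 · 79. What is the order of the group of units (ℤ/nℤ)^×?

32123520

φ(11^2) = 11^1·(11−1) = 11·10 = 110.
φ(53) = 53 − 1 = 52.
φ(73) = 73 − 1 = 72.
φ(79) = 79 − 1 = 78.
Since φ is multiplicative, φ(36983771) = 110 · 52 · 72 · 78 = 32123520.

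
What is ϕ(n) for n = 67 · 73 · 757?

φ(67) = 67 − 1 = 66.
φ(73) = 73 − 1 = 72.
φ(757) = 757 − 1 = 756.
φ(3702487) = 66 × 72 × 756 = 3592512.

3592512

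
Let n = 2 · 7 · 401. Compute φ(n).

2400

φ(2) = 2 − 1 = 1.
φ(7) = 7 − 1 = 6.
φ(401) = 401 − 1 = 400.
Multiply: 1 · 6 · 400 = 2400.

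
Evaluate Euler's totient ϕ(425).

Prime factorization: 425 = 5^2 × 17.
φ(5^2) = 5^1·(5−1) = 5·4 = 20.
φ(17) = 17 − 1 = 16.
Since φ is multiplicative, φ(425) = 20 · 16 = 320.

320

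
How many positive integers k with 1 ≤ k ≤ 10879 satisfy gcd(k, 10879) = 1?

9240

Prime factorization: 10879 = 11 × 23 × 43.
φ(10879) = 10879 · (1 − 1/11) · (1 − 1/23) · (1 − 1/43)
       = 10879 · 9240/10879 = 9240.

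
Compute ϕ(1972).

Prime factorization: 1972 = 2^2 × 17 × 29.
φ(2^2) = 2^2 − 2^1 = 4 − 2 = 2.
φ(17) = 17 − 1 = 16.
φ(29) = 29 − 1 = 28.
Since φ is multiplicative, φ(1972) = 2 · 16 · 28 = 896.

896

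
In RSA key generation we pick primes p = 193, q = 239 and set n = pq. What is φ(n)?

45696

For distinct primes, φ(pq) = (p−1)(q−1) = 192 × 238 = 45696.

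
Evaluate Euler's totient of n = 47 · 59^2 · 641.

100743680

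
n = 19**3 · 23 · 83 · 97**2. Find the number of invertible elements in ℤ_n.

109158914304

φ(123199855879) = 123199855879 · (1 − 1/19) · (1 − 1/23) · (1 − 1/83) · (1 − 1/97)
       = 123199855879 · 3117312/3518287 = 109158914304.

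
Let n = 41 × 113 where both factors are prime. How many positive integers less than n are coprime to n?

φ(4633) = 4633 · (1 − 1/41) · (1 − 1/113)
       = 4633 · 4480/4633 = 4480.

4480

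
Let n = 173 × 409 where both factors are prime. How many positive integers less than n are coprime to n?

70176

φ(pq) = (p−1)(q−1) = 172 · 408 = 70176.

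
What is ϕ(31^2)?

φ(31^2) = 31^2 − 31^1 = 961 − 31 = 930.

930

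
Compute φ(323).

323 = 17 · 19.
φ(17) = 17 − 1 = 16.
φ(19) = 19 − 1 = 18.
Since φ is multiplicative, φ(323) = 16 · 18 = 288.

288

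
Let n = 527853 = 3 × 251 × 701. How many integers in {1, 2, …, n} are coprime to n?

350000

φ(3) = 3 − 1 = 2.
φ(251) = 251 − 1 = 250.
φ(701) = 701 − 1 = 700.
Multiply: 2 · 250 · 700 = 350000.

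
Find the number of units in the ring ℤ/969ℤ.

576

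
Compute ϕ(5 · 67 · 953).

φ(319255) = 319255 · (1 − 1/5) · (1 − 1/67) · (1 − 1/953)
       = 319255 · 251328/319255 = 251328.

251328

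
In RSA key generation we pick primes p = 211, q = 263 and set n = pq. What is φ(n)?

55020

φ(211) = 211 − 1 = 210.
φ(263) = 263 − 1 = 262.
Multiply: 210 · 262 = 55020.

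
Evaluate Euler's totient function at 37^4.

1823508

φ(37^4) = 37^4 − 37^3 = 1874161 − 50653 = 1823508.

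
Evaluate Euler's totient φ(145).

112

145 = 5 · 29.
φ(145) = 145 · (1 − 1/5) · (1 − 1/29)
       = 145 · 112/145 = 112.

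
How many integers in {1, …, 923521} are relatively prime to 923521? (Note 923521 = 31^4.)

893730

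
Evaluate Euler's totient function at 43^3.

77658

φ(43^3) = 43^2·(43−1) = 1849·42 = 77658.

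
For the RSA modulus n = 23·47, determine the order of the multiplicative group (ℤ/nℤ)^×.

φ(n) = (p − 1)(q − 1) = (23−1)(47−1) = 22·46 = 1012.

1012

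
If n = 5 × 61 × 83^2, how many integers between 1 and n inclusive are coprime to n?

1633440

φ(5) = 5 − 1 = 4.
φ(61) = 61 − 1 = 60.
φ(83^2) = 83^1·(83−1) = 83·82 = 6806.
φ(2101145) = 4 × 60 × 6806 = 1633440.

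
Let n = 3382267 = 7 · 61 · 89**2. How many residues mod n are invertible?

2819520

φ(7) = 7 − 1 = 6.
φ(61) = 61 − 1 = 60.
φ(89^2) = 89^1·(89−1) = 89·88 = 7832.
Multiply: 6 · 60 · 7832 = 2819520.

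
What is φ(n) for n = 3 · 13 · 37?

864

φ(1443) = 1443 · (1 − 1/3) · (1 − 1/13) · (1 − 1/37)
       = 1443 · 864/1443 = 864.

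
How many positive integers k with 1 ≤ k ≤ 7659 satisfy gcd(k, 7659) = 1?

4752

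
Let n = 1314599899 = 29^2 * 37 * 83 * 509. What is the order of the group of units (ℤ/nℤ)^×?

φ(1314599899) = 1314599899 · (1 − 1/29) · (1 − 1/37) · (1 − 1/83) · (1 − 1/509)
       = 1314599899 · 41989248/45331031 = 1217688192.

1217688192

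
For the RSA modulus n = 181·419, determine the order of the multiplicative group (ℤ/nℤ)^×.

75240

For distinct primes, φ(pq) = (p−1)(q−1) = 180 × 418 = 75240.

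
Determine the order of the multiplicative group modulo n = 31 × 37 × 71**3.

381099600

φ(410523917) = 410523917 · (1 − 1/31) · (1 − 1/37) · (1 − 1/71)
       = 410523917 · 75600/81437 = 381099600.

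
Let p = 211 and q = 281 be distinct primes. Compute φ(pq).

φ(59291) = 59291 · (1 − 1/211) · (1 − 1/281)
       = 59291 · 58800/59291 = 58800.

58800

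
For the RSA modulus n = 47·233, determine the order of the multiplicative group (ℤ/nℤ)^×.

φ(n) = (p − 1)(q − 1) = (47−1)(233−1) = 46·232 = 10672.

10672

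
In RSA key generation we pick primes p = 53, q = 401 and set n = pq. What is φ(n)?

φ(n) = (p − 1)(q − 1) = (53−1)(401−1) = 52·400 = 20800.

20800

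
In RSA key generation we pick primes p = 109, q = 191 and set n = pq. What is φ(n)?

20520

φ(pq) = (p−1)(q−1) = 108 · 190 = 20520.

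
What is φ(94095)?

First factor: 94095 = 3**3 · 5 · 17 · 41.
φ(3^3) = 3^3 − 3^2 = 27 − 9 = 18.
φ(5) = 5 − 1 = 4.
φ(17) = 17 − 1 = 16.
φ(41) = 41 − 1 = 40.
Multiply: 18 · 4 · 16 · 40 = 46080.

46080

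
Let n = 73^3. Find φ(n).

φ(73^3) = 73^3 − 73^2 = 389017 − 5329 = 383688.

383688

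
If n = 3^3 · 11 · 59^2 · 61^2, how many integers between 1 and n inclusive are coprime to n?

φ(3^3) = 3^3 − 3^2 = 27 − 9 = 18.
φ(11) = 11 − 1 = 10.
φ(59^2) = 59^2 − 59^1 = 3481 − 59 = 3422.
φ(61^2) = 61^2 − 61^1 = 3721 − 61 = 3660.
Since φ is multiplicative, φ(3846981897) = 18 · 10 · 3422 · 3660 = 2254413600.

2254413600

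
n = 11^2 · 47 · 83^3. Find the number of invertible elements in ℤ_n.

φ(3251752669) = 3251752669 · (1 − 1/11) · (1 − 1/47) · (1 − 1/83)
       = 3251752669 · 37720/42911 = 2858383880.

2858383880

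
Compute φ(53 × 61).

3120

φ(53) = 53 − 1 = 52.
φ(61) = 61 − 1 = 60.
Since φ is multiplicative, φ(3233) = 52 · 60 = 3120.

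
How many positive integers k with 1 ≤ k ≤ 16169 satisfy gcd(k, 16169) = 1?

14256

16169 = 19 · 23 · 37.
φ(16169) = 16169 · (1 − 1/19) · (1 − 1/23) · (1 − 1/37)
       = 16169 · 14256/16169 = 14256.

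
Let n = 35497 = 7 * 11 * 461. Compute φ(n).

27600

φ(35497) = 35497 · (1 − 1/7) · (1 − 1/11) · (1 − 1/461)
       = 35497 · 27600/35497 = 27600.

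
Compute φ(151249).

115200

151249 = 7 * 17 * 31 * 41.
φ(7) = 7 − 1 = 6.
φ(17) = 17 − 1 = 16.
φ(31) = 31 − 1 = 30.
φ(41) = 41 − 1 = 40.
φ(151249) = 6 × 16 × 30 × 40 = 115200.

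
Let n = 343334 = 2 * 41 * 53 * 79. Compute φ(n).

162240

φ(343334) = 343334 · (1 − 1/2) · (1 − 1/41) · (1 − 1/53) · (1 − 1/79)
       = 343334 · 162240/343334 = 162240.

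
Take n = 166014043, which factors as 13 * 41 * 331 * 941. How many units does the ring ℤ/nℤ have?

148896000

φ(166014043) = 166014043 · (1 − 1/13) · (1 − 1/41) · (1 − 1/331) · (1 − 1/941)
       = 166014043 · 148896000/166014043 = 148896000.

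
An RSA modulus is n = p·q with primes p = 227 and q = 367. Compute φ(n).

φ(227) = 227 − 1 = 226.
φ(367) = 367 − 1 = 366.
Since φ is multiplicative, φ(83309) = 226 · 366 = 82716.

82716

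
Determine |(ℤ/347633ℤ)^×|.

274560

Prime factorization: 347633 = 11^2 · 13^2 · 17.
φ(347633) = 347633 · (1 − 1/11) · (1 − 1/13) · (1 − 1/17)
       = 347633 · 1920/2431 = 274560.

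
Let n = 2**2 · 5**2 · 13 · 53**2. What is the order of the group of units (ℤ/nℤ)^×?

φ(3651700) = 3651700 · (1 − 1/2) · (1 − 1/5) · (1 − 1/13) · (1 − 1/53)
       = 3651700 · 2496/6890 = 1322880.

1322880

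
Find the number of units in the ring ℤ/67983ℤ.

40320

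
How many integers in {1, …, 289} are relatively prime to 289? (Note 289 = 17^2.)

272

φ(17^2) = 17^2 − 17^1 = 289 − 17 = 272.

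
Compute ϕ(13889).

12096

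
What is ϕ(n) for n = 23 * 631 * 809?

11198880

φ(23) = 23 − 1 = 22.
φ(631) = 631 − 1 = 630.
φ(809) = 809 − 1 = 808.
Since φ is multiplicative, φ(11741017) = 22 · 630 · 808 = 11198880.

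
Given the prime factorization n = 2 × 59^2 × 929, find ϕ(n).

φ(6467698) = 6467698 · (1 − 1/2) · (1 − 1/59) · (1 − 1/929)
       = 6467698 · 53824/109622 = 3175616.

3175616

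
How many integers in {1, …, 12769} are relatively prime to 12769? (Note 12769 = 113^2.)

12656

φ(113^2) = 113^2 − 113^1 = 12769 − 113 = 12656.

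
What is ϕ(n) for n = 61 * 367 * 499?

10936080

φ(11171113) = 11171113 · (1 − 1/61) · (1 − 1/367) · (1 − 1/499)
       = 11171113 · 10936080/11171113 = 10936080.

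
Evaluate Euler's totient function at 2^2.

2

φ(2^2) = 2^1·(2−1) = 2·1 = 2.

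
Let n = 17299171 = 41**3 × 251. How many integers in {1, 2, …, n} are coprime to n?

16810000

φ(41^3) = 41^2·(41−1) = 1681·40 = 67240.
φ(251) = 251 − 1 = 250.
φ(17299171) = 67240 × 250 = 16810000.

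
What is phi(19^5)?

2345778

φ(2476099) = 2476099 · (1 − 1/19)
       = 2476099 · 18/19 = 2345778.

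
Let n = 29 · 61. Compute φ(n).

1680

φ(1769) = 1769 · (1 − 1/29) · (1 − 1/61)
       = 1769 · 1680/1769 = 1680.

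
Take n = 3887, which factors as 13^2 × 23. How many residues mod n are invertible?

3432

φ(13^2) = 13^2 − 13^1 = 169 − 13 = 156.
φ(23) = 23 − 1 = 22.
φ(3887) = 156 × 22 = 3432.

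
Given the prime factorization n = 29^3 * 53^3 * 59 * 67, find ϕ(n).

13166824262592

φ(29^3) = 29^2·(29−1) = 841·28 = 23548.
φ(53^3) = 53^3 − 53^2 = 148877 − 2809 = 146068.
φ(59) = 59 − 1 = 58.
φ(67) = 67 − 1 = 66.
Since φ is multiplicative, φ(14353189437809) = 23548 · 146068 · 58 · 66 = 13166824262592.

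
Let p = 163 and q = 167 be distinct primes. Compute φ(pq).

26892

φ(pq) = (p−1)(q−1) = 162 · 166 = 26892.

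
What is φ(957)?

Factor 957: 957 = 3 × 11 × 29.
φ(957) = 957 · (1 − 1/3) · (1 − 1/11) · (1 − 1/29)
       = 957 · 560/957 = 560.

560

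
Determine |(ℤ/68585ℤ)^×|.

Factor 68585: 68585 = 5 · 11 · 29 · 43.
φ(68585) = 68585 · (1 − 1/5) · (1 − 1/11) · (1 − 1/29) · (1 − 1/43)
       = 68585 · 47040/68585 = 47040.

47040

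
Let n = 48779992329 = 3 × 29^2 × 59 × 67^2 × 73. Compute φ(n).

29989225728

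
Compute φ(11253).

6600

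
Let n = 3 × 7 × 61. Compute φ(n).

720

φ(3) = 3 − 1 = 2.
φ(7) = 7 − 1 = 6.
φ(61) = 61 − 1 = 60.
Since φ is multiplicative, φ(1281) = 2 · 6 · 60 = 720.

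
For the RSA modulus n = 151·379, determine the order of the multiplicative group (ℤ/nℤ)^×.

For distinct primes, φ(pq) = (p−1)(q−1) = 150 × 378 = 56700.

56700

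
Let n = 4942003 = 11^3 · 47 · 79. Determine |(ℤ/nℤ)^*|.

4341480

φ(4942003) = 4942003 · (1 − 1/11) · (1 − 1/47) · (1 − 1/79)
       = 4942003 · 35880/40843 = 4341480.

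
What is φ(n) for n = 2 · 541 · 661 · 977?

347846400

φ(2) = 2 − 1 = 1.
φ(541) = 541 − 1 = 540.
φ(661) = 661 − 1 = 660.
φ(977) = 977 − 1 = 976.
φ(698752354) = 1 × 540 × 660 × 976 = 347846400.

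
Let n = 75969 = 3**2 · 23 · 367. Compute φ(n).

φ(3^2) = 3^1·(3−1) = 3·2 = 6.
φ(23) = 23 − 1 = 22.
φ(367) = 367 − 1 = 366.
φ(75969) = 6 × 22 × 366 = 48312.

48312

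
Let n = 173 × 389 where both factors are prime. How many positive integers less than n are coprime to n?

φ(173) = 173 − 1 = 172.
φ(389) = 389 − 1 = 388.
φ(67297) = 172 × 388 = 66736.

66736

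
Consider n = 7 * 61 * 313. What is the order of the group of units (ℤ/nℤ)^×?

φ(133651) = 133651 · (1 − 1/7) · (1 − 1/61) · (1 − 1/313)
       = 133651 · 112320/133651 = 112320.

112320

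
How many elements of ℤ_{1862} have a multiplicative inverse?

756

First factor: 1862 = 2 · 7^2 · 19.
φ(2) = 2 − 1 = 1.
φ(7^2) = 7^2 − 7^1 = 49 − 7 = 42.
φ(19) = 19 − 1 = 18.
φ(1862) = 1 × 42 × 18 = 756.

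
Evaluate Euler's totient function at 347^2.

φ(120409) = 120409 · (1 − 1/347)
       = 120409 · 346/347 = 120062.

120062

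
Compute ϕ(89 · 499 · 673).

φ(29888603) = 29888603 · (1 − 1/89) · (1 − 1/499) · (1 − 1/673)
       = 29888603 · 29449728/29888603 = 29449728.

29449728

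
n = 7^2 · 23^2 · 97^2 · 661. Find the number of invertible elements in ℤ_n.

130613091840

φ(161211745429) = 161211745429 · (1 − 1/7) · (1 − 1/23) · (1 − 1/97) · (1 − 1/661)
       = 161211745429 · 8363520/10322837 = 130613091840.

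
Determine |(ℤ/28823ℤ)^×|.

25920

Prime factorization: 28823 = 19 · 37 · 41.
φ(28823) = 28823 · (1 − 1/19) · (1 − 1/37) · (1 − 1/41)
       = 28823 · 25920/28823 = 25920.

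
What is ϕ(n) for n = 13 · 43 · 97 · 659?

31836672

φ(13) = 13 − 1 = 12.
φ(43) = 43 − 1 = 42.
φ(97) = 97 − 1 = 96.
φ(659) = 659 − 1 = 658.
Multiply: 12 · 42 · 96 · 658 = 31836672.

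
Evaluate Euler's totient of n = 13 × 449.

φ(5837) = 5837 · (1 − 1/13) · (1 − 1/449)
       = 5837 · 5376/5837 = 5376.

5376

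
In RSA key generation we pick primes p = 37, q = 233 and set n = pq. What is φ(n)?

φ(n) = (p − 1)(q − 1) = (37−1)(233−1) = 36·232 = 8352.

8352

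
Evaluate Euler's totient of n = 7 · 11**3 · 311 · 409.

φ(7) = 7 − 1 = 6.
φ(11^3) = 11^3 − 11^2 = 1331 − 121 = 1210.
φ(311) = 311 − 1 = 310.
φ(409) = 409 − 1 = 408.
Since φ is multiplicative, φ(1185113083) = 6 · 1210 · 310 · 408 = 918244800.

918244800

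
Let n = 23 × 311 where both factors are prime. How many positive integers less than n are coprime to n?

φ(23) = 23 − 1 = 22.
φ(311) = 311 − 1 = 310.
Multiply: 22 · 310 = 6820.

6820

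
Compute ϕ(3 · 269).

φ(3) = 3 − 1 = 2.
φ(269) = 269 − 1 = 268.
Multiply: 2 · 268 = 536.

536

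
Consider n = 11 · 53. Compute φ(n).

520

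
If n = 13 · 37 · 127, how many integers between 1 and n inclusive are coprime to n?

φ(13) = 13 − 1 = 12.
φ(37) = 37 − 1 = 36.
φ(127) = 127 − 1 = 126.
Since φ is multiplicative, φ(61087) = 12 · 36 · 126 = 54432.

54432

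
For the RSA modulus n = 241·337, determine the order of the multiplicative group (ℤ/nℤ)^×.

φ(n) = (p − 1)(q − 1) = (241−1)(337−1) = 240·336 = 80640.

80640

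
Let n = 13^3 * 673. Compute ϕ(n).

φ(1478581) = 1478581 · (1 − 1/13) · (1 − 1/673)
       = 1478581 · 8064/8749 = 1362816.

1362816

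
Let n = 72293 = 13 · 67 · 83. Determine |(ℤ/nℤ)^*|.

64944

φ(13) = 13 − 1 = 12.
φ(67) = 67 − 1 = 66.
φ(83) = 83 − 1 = 82.
φ(72293) = 12 × 66 × 82 = 64944.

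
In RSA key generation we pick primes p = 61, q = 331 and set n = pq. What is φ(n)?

19800

φ(pq) = (p−1)(q−1) = 60 · 330 = 19800.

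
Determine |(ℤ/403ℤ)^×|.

360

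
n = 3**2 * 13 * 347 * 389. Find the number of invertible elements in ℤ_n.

φ(15793011) = 15793011 · (1 − 1/3) · (1 − 1/13) · (1 − 1/347) · (1 − 1/389)
       = 15793011 · 3221952/5264337 = 9665856.

9665856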